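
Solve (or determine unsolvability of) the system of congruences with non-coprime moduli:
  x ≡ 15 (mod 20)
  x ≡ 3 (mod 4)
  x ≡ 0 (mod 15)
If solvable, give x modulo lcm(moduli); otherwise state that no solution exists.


Moduli 20, 4, 15 are not pairwise coprime, so CRT works modulo lcm(m_i) when all pairwise compatibility conditions hold.
Pairwise compatibility: gcd(m_i, m_j) must divide a_i - a_j for every pair.
Merge one congruence at a time:
  Start: x ≡ 15 (mod 20).
  Combine with x ≡ 3 (mod 4): gcd(20, 4) = 4; 3 - 15 = -12, which IS divisible by 4, so compatible.
    Write x = 15 + 20·t and substitute into x ≡ 3 (mod 4): 20·t ≡ 3 − 15 = -12 (mod 4).
    Divide the congruence (and modulus) by g = 4: 5·t ≡ -3 (mod 1).
    Modulo 1 every t works; take t = 0.
    Then x = 15 + 20·0 = 15, valid modulo lcm(20, 4) = 20: x ≡ 15 (mod 20).
  Combine with x ≡ 0 (mod 15): gcd(20, 15) = 5; 0 - 15 = -15, which IS divisible by 5, so compatible.
    Write x = 15 + 20·t and substitute into x ≡ 0 (mod 15): 20·t ≡ 0 − 15 = -15 (mod 15).
    Divide the congruence (and modulus) by g = 5: 4·t ≡ -3 (mod 3).
    Reduce coefficients mod 3: 1·t ≡ 0 (mod 3).
    So t ≡ 0 (mod 3).
    Then x = 15 + 20·0 = 15, valid modulo lcm(20, 15) = 60: x ≡ 15 (mod 60).
Verify: 15 mod 20 = 15, 15 mod 4 = 3, 15 mod 15 = 0.

x ≡ 15 (mod 60).


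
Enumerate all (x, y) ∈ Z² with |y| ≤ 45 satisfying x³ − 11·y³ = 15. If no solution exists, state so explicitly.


The equation is x³ - 11y³ = 15. For fixed y, x³ = 11·y³ + 15, so a solution requires the RHS to be a perfect cube.
Strategy: iterate y from -45 to 45, compute RHS = 11·y³ + 15, and check whether it is a (positive or negative) perfect cube.
Check small values of y:
  y = 0: RHS = 15 is not a perfect cube.
  y = 1: RHS = 26 is not a perfect cube.
  y = -1: RHS = 4 is not a perfect cube.
  y = 2: RHS = 103 is not a perfect cube.
  y = -2: RHS = -73 is not a perfect cube.
  y = 3: RHS = 312 is not a perfect cube.
  y = -3: RHS = -282 is not a perfect cube.
Continuing the search up to |y| = 45 finds no solutions either.
No (x, y) in the scanned range satisfies the equation.

No integer solutions with |y| ≤ 45.


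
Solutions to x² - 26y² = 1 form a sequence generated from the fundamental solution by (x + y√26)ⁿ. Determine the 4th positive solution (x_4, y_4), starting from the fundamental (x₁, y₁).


Step 1: Find the fundamental solution (x₁, y₁) of x² - 26y² = 1.
  Expand √26 as a continued fraction. a₀ = ⌊√26⌋ = 5; iterate m_{k+1} = d_k·a_k − m_k, d_{k+1} = (26 − m_{k+1}²)/d_k, a_{k+1} = ⌊(a₀ + m_{k+1})/d_{k+1}⌋ (starting m₀ = 0, d₀ = 1), with convergents p_k = a_k·p_{k-1} + p_{k-2}, q_k = a_k·q_{k-1} + q_{k-2} (p₋₁ = 1, q₋₁ = 0):
  k = 0: a₀ = 5; p₀/q₀ = 5/1; p₀² − 26·q₀² = 25 − 26 = -1.
  k = 1: m = 5, d = 1, a = ⌊(5 + 5)/1⌋ = 10; p/q = (10·5 + 1)/(10·1 + 0) = 51/10; p² − 26·q² = 2601 − 2600 = 1.
  The first convergent with p² − 26·q² = 1 gives the fundamental solution (x₁, y₁) = (51, 10).
Step 2: Apply the recurrence (x_{n+1}, y_{n+1}) = (x₁x_n + 26y₁y_n, x₁y_n + y₁x_n) repeatedly.
  From (x_1, y_1) = (51, 10): x_2 = 51·51 + 26·10·10 = 5201; y_2 = 51·10 + 10·51 = 1020.
  From (x_2, y_2) = (5201, 1020): x_3 = 51·5201 + 26·10·1020 = 530451; y_3 = 51·1020 + 10·5201 = 104030.
  From (x_3, y_3) = (530451, 104030): x_4 = 51·530451 + 26·10·104030 = 54100801; y_4 = 51·104030 + 10·530451 = 10610040.
Step 3: Verify x_4² - 26·y_4² = 2926896668841601 - 2926896668841600 = 1 (should be 1). ✓

(x_1, y_1) = (51, 10); (x_4, y_4) = (54100801, 10610040).


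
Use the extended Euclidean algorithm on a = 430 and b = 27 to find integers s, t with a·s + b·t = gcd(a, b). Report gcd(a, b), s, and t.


Euclidean algorithm on (430, 27) — divide until remainder is 0:
  430 = 15 · 27 + 25
  27 = 1 · 25 + 2
  25 = 12 · 2 + 1
  2 = 2 · 1 + 0
gcd(430, 27) = 1.
Track Bezout coefficients alongside the remainders: start with r₀ = 430 = a·1 + b·0 (s = 1, t = 0) and r₁ = 27 = a·0 + b·1 (s = 0, t = 1); each new remainder r_{k+1} = r_{k-1} − q_k·r_k inherits s_{k+1} = s_{k-1} − q_k·s_k, t_{k+1} = t_{k-1} − q_k·t_k, so r_k = a·s_k + b·t_k at every step:
  q = 15: r = 25, s = 1 − 15·0 = 1, t = 0 − 15·1 = -15  (check: 430·1 + 27·(-15) = 25)
  q = 1: r = 2, s = 0 − 1·1 = -1, t = 1 − 1·(-15) = 16  (check: 430·(-1) + 27·16 = 2)
  q = 12: r = 1, s = 1 − 12·(-1) = 13, t = -15 − 12·16 = -207  (check: 430·13 + 27·(-207) = 1)
The row with r = 1 (the gcd) gives the Bezout coefficients s = 13, t = -207.
Result: 430 · (13) + 27 · (-207) = 1.

gcd(430, 27) = 1; s = 13, t = -207 (check: 430·13 + 27·(-207) = 1).


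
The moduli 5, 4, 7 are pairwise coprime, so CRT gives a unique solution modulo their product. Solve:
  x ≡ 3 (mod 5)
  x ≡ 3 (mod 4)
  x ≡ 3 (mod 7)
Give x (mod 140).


Moduli 5, 4, 7 are pairwise coprime; by CRT there is a unique solution modulo M = 5 · 4 · 7 = 140.
Solve pairwise, accumulating the modulus:
  Start with x ≡ 3 (mod 5).
  Combine with x ≡ 3 (mod 4): since gcd(5, 4) = 1, we get a unique residue mod 20.
    Write x = 3 + 5·t and substitute into x ≡ 3 (mod 4): 5·t ≡ 3 − 3 = 0 (mod 4).
    Reduce coefficients mod 4: 1·t ≡ 0 (mod 4).
    So t ≡ 0 (mod 4).
    Then x = 3 + 5·0 = 3, valid modulo lcm(5, 4) = 20: x ≡ 3 (mod 20).
  Combine with x ≡ 3 (mod 7): since gcd(20, 7) = 1, we get a unique residue mod 140.
    Write x = 3 + 20·t and substitute into x ≡ 3 (mod 7): 20·t ≡ 3 − 3 = 0 (mod 7).
    Reduce coefficients mod 7: 6·t ≡ 0 (mod 7).
    The inverse of 6 mod 7 is 6 (since 6·6 = 36 = 5·7 + 1), so t ≡ 6·0 = 0 ≡ 0 (mod 7).
    Then x = 3 + 20·0 = 3, valid modulo lcm(20, 7) = 140: x ≡ 3 (mod 140).
Verify: 3 mod 5 = 3 ✓, 3 mod 4 = 3 ✓, 3 mod 7 = 3 ✓.

x ≡ 3 (mod 140).


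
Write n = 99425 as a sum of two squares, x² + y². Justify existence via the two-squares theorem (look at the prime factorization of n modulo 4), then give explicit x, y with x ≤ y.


Step 1: Factor n = 99425 = 5^2 · 41 · 97.
Step 2: Check the mod-4 condition on each prime factor: 5 ≡ 1 (mod 4), exponent 2; 41 ≡ 1 (mod 4), exponent 1; 97 ≡ 1 (mod 4), exponent 1.
All primes ≡ 3 (mod 4) appear to even exponent (or don't appear), so by the two-squares theorem n IS expressible as a sum of two squares.
Step 3: Build a representation. Group n = k² · m with k = 5 and m = 41 · 97 = 3977 (a product of primes ≡ 1 (mod 4)); a representation of m scales to one of n via (k·x)² + (k·y)² = k²(x² + y²). Each prime p ≡ 1 (mod 4) is itself a sum of two squares; find a² by testing p − a² for a perfect square:
  41: 41 − 1² = 40, 41 − 2² = 37, 41 − 3² = 32, 41 − 4² = 25 = 5² ⇒ 41 = 4² + 5².
  97: 97 − 1² = 96, 97 − 2² = 93, 97 − 3² = 88, 97 − 4² = 81 = 9² ⇒ 97 = 4² + 9².
  Combine using the Brahmagupta–Fibonacci identity (a² + b²)(c² + d²) = (ac − bd)² + (ad + bc)² = (ac + bd)² + (ad − bc)²:
  41 · 97 = 3977: from (4² + 5²)(4² + 9²), take (4·4 − 5·9, 4·9 + 5·4) = (16 − 45, 36 + 20) = (-29, 56); dropping signs (only squares matter) gives (29, 56); check 29² + 56² = 841 + 3136 = 3977 ✓.
  Scale by k = 5: (5·29, 5·56) = (145, 280).
Step 4: Order so x ≤ y and verify: 145² + 280² = 21025 + 78400 = 99425 = n. ✓

n = 99425 = 145² + 280² (one valid representation with x ≤ y).


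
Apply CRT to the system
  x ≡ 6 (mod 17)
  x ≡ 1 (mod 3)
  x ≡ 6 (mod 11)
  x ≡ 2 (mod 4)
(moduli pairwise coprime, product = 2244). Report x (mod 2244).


Product of moduli M = 17 · 3 · 11 · 4 = 2244.
Merge one congruence at a time:
  Start: x ≡ 6 (mod 17).
  Combine with x ≡ 1 (mod 3); new modulus lcm = 51.
    Write x = 6 + 17·t and substitute into x ≡ 1 (mod 3): 17·t ≡ 1 − 6 = -5 (mod 3).
    Reduce coefficients mod 3: 2·t ≡ 1 (mod 3).
    The inverse of 2 mod 3 is 2 (since 2·2 = 4 = 1·3 + 1), so t ≡ 2·1 = 2 ≡ 2 (mod 3).
    Then x = 6 + 17·2 = 40, valid modulo lcm(17, 3) = 51: x ≡ 40 (mod 51).
  Combine with x ≡ 6 (mod 11); new modulus lcm = 561.
    Write x = 40 + 51·t and substitute into x ≡ 6 (mod 11): 51·t ≡ 6 − 40 = -34 (mod 11).
    Reduce coefficients mod 11: 7·t ≡ 10 (mod 11).
    The inverse of 7 mod 11 is 8 (since 7·8 = 56 = 5·11 + 1), so t ≡ 8·10 = 80 ≡ 3 (mod 11).
    Then x = 40 + 51·3 = 193, valid modulo lcm(51, 11) = 561: x ≡ 193 (mod 561).
  Combine with x ≡ 2 (mod 4); new modulus lcm = 2244.
    Write x = 193 + 561·t and substitute into x ≡ 2 (mod 4): 561·t ≡ 2 − 193 = -191 (mod 4).
    Reduce coefficients mod 4: 1·t ≡ 1 (mod 4).
    So t ≡ 1 (mod 4).
    Then x = 193 + 561·1 = 754, valid modulo lcm(561, 4) = 2244: x ≡ 754 (mod 2244).
Verify against each original: 754 mod 17 = 6, 754 mod 3 = 1, 754 mod 11 = 6, 754 mod 4 = 2.

x ≡ 754 (mod 2244).


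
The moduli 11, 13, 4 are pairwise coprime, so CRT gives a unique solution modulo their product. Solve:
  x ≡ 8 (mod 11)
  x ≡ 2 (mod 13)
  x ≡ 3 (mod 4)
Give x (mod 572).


Moduli 11, 13, 4 are pairwise coprime; by CRT there is a unique solution modulo M = 11 · 13 · 4 = 572.
Solve pairwise, accumulating the modulus:
  Start with x ≡ 8 (mod 11).
  Combine with x ≡ 2 (mod 13): since gcd(11, 13) = 1, we get a unique residue mod 143.
    Write x = 8 + 11·t and substitute into x ≡ 2 (mod 13): 11·t ≡ 2 − 8 = -6 (mod 13).
    Reduce coefficients mod 13: 11·t ≡ 7 (mod 13).
    The inverse of 11 mod 13 is 6 (since 11·6 = 66 = 5·13 + 1), so t ≡ 6·7 = 42 ≡ 3 (mod 13).
    Then x = 8 + 11·3 = 41, valid modulo lcm(11, 13) = 143: x ≡ 41 (mod 143).
  Combine with x ≡ 3 (mod 4): since gcd(143, 4) = 1, we get a unique residue mod 572.
    Write x = 41 + 143·t and substitute into x ≡ 3 (mod 4): 143·t ≡ 3 − 41 = -38 (mod 4).
    Reduce coefficients mod 4: 3·t ≡ 2 (mod 4).
    The inverse of 3 mod 4 is 3 (since 3·3 = 9 = 2·4 + 1), so t ≡ 3·2 = 6 ≡ 2 (mod 4).
    Then x = 41 + 143·2 = 327, valid modulo lcm(143, 4) = 572: x ≡ 327 (mod 572).
Verify: 327 mod 11 = 8 ✓, 327 mod 13 = 2 ✓, 327 mod 4 = 3 ✓.

x ≡ 327 (mod 572).


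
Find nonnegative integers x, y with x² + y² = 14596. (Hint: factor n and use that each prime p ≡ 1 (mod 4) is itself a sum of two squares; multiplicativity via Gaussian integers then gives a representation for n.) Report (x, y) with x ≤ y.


Step 1: Factor n = 14596 = 2^2 · 41 · 89.
Step 2: Check the mod-4 condition on each prime factor: 2 = 2 (special); 41 ≡ 1 (mod 4), exponent 1; 89 ≡ 1 (mod 4), exponent 1.
All primes ≡ 3 (mod 4) appear to even exponent (or don't appear), so by the two-squares theorem n IS expressible as a sum of two squares.
Step 3: Build a representation. Group n = k² · m with k = 2 and m = 41 · 89 = 3649 (a product of primes ≡ 1 (mod 4)); a representation of m scales to one of n via (k·x)² + (k·y)² = k²(x² + y²). Each prime p ≡ 1 (mod 4) is itself a sum of two squares; find a² by testing p − a² for a perfect square:
  41: 41 − 1² = 40, 41 − 2² = 37, 41 − 3² = 32, 41 − 4² = 25 = 5² ⇒ 41 = 4² + 5².
  89: 89 − 1² = 88, 89 − 2² = 85, 89 − 3² = 80, 89 − 4² = 73, 89 − 5² = 64 = 8² ⇒ 89 = 5² + 8².
  Combine using the Brahmagupta–Fibonacci identity (a² + b²)(c² + d²) = (ac − bd)² + (ad + bc)² = (ac + bd)² + (ad − bc)²:
  41 · 89 = 3649: from (4² + 5²)(5² + 8²), take (4·5 − 5·8, 4·8 + 5·5) = (20 − 40, 32 + 25) = (-20, 57); dropping signs (only squares matter) gives (20, 57); check 20² + 57² = 400 + 3249 = 3649 ✓.
  Scale by k = 2: (2·20, 2·57) = (40, 114).
Step 4: Order so x ≤ y and verify: 40² + 114² = 1600 + 12996 = 14596 = n. ✓

n = 14596 = 40² + 114² (one valid representation with x ≤ y).


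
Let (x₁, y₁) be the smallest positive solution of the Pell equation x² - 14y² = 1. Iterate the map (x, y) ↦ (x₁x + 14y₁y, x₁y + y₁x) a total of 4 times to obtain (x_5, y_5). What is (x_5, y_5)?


Step 1: Find the fundamental solution (x₁, y₁) of x² - 14y² = 1.
  Expand √14 as a continued fraction. a₀ = ⌊√14⌋ = 3; iterate m_{k+1} = d_k·a_k − m_k, d_{k+1} = (14 − m_{k+1}²)/d_k, a_{k+1} = ⌊(a₀ + m_{k+1})/d_{k+1}⌋ (starting m₀ = 0, d₀ = 1), with convergents p_k = a_k·p_{k-1} + p_{k-2}, q_k = a_k·q_{k-1} + q_{k-2} (p₋₁ = 1, q₋₁ = 0):
  k = 0: a₀ = 3; p₀/q₀ = 3/1; p₀² − 14·q₀² = 9 − 14 = -5.
  k = 1: m = 3, d = 5, a = ⌊(3 + 3)/5⌋ = 1; p/q = (1·3 + 1)/(1·1 + 0) = 4/1; p² − 14·q² = 16 − 14 = 2.
  k = 2: m = 2, d = 2, a = ⌊(3 + 2)/2⌋ = 2; p/q = (2·4 + 3)/(2·1 + 1) = 11/3; p² − 14·q² = 121 − 126 = -5.
  k = 3: m = 2, d = 5, a = ⌊(3 + 2)/5⌋ = 1; p/q = (1·11 + 4)/(1·3 + 1) = 15/4; p² − 14·q² = 225 − 224 = 1.
  The first convergent with p² − 14·q² = 1 gives the fundamental solution (x₁, y₁) = (15, 4).
Step 2: Apply the recurrence (x_{n+1}, y_{n+1}) = (x₁x_n + 14y₁y_n, x₁y_n + y₁x_n) repeatedly.
  From (x_1, y_1) = (15, 4): x_2 = 15·15 + 14·4·4 = 449; y_2 = 15·4 + 4·15 = 120.
  From (x_2, y_2) = (449, 120): x_3 = 15·449 + 14·4·120 = 13455; y_3 = 15·120 + 4·449 = 3596.
  From (x_3, y_3) = (13455, 3596): x_4 = 15·13455 + 14·4·3596 = 403201; y_4 = 15·3596 + 4·13455 = 107760.
  From (x_4, y_4) = (403201, 107760): x_5 = 15·403201 + 14·4·107760 = 12082575; y_5 = 15·107760 + 4·403201 = 3229204.
Step 3: Verify x_5² - 14·y_5² = 145988618630625 - 145988618630624 = 1 (should be 1). ✓

(x_1, y_1) = (15, 4); (x_5, y_5) = (12082575, 3229204).


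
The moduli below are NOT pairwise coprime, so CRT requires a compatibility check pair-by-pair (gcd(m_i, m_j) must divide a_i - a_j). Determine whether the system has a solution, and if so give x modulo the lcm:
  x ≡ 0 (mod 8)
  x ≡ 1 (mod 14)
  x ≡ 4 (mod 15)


Moduli 8, 14, 15 are not pairwise coprime, so CRT works modulo lcm(m_i) when all pairwise compatibility conditions hold.
Pairwise compatibility: gcd(m_i, m_j) must divide a_i - a_j for every pair.
Merge one congruence at a time:
  Start: x ≡ 0 (mod 8).
  Combine with x ≡ 1 (mod 14): gcd(8, 14) = 2, and 1 - 0 = 1 is NOT divisible by 2.
    ⇒ system is inconsistent (no integer solution).

No solution (the system is inconsistent).


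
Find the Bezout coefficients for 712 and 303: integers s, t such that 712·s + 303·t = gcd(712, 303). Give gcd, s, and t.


Euclidean algorithm on (712, 303) — divide until remainder is 0:
  712 = 2 · 303 + 106
  303 = 2 · 106 + 91
  106 = 1 · 91 + 15
  91 = 6 · 15 + 1
  15 = 15 · 1 + 0
gcd(712, 303) = 1.
Track Bezout coefficients alongside the remainders: start with r₀ = 712 = a·1 + b·0 (s = 1, t = 0) and r₁ = 303 = a·0 + b·1 (s = 0, t = 1); each new remainder r_{k+1} = r_{k-1} − q_k·r_k inherits s_{k+1} = s_{k-1} − q_k·s_k, t_{k+1} = t_{k-1} − q_k·t_k, so r_k = a·s_k + b·t_k at every step:
  q = 2: r = 106, s = 1 − 2·0 = 1, t = 0 − 2·1 = -2  (check: 712·1 + 303·(-2) = 106)
  q = 2: r = 91, s = 0 − 2·1 = -2, t = 1 − 2·(-2) = 5  (check: 712·(-2) + 303·5 = 91)
  q = 1: r = 15, s = 1 − 1·(-2) = 3, t = -2 − 1·5 = -7  (check: 712·3 + 303·(-7) = 15)
  q = 6: r = 1, s = -2 − 6·3 = -20, t = 5 − 6·(-7) = 47  (check: 712·(-20) + 303·47 = 1)
The row with r = 1 (the gcd) gives the Bezout coefficients s = -20, t = 47.
Result: 712 · (-20) + 303 · (47) = 1.

gcd(712, 303) = 1; s = -20, t = 47 (check: 712·(-20) + 303·47 = 1).


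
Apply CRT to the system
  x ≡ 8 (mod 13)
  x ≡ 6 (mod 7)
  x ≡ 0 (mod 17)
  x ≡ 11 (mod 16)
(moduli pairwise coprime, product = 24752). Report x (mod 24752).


Product of moduli M = 13 · 7 · 17 · 16 = 24752.
Merge one congruence at a time:
  Start: x ≡ 8 (mod 13).
  Combine with x ≡ 6 (mod 7); new modulus lcm = 91.
    Write x = 8 + 13·t and substitute into x ≡ 6 (mod 7): 13·t ≡ 6 − 8 = -2 (mod 7).
    Reduce coefficients mod 7: 6·t ≡ 5 (mod 7).
    The inverse of 6 mod 7 is 6 (since 6·6 = 36 = 5·7 + 1), so t ≡ 6·5 = 30 ≡ 2 (mod 7).
    Then x = 8 + 13·2 = 34, valid modulo lcm(13, 7) = 91: x ≡ 34 (mod 91).
  Combine with x ≡ 0 (mod 17); new modulus lcm = 1547.
    Write x = 34 + 91·t and substitute into x ≡ 0 (mod 17): 91·t ≡ 0 − 34 = -34 (mod 17).
    Reduce coefficients mod 17: 6·t ≡ 0 (mod 17).
    The inverse of 6 mod 17 is 3 (since 6·3 = 18 = 1·17 + 1), so t ≡ 3·0 = 0 ≡ 0 (mod 17).
    Then x = 34 + 91·0 = 34, valid modulo lcm(91, 17) = 1547: x ≡ 34 (mod 1547).
  Combine with x ≡ 11 (mod 16); new modulus lcm = 24752.
    Write x = 34 + 1547·t and substitute into x ≡ 11 (mod 16): 1547·t ≡ 11 − 34 = -23 (mod 16).
    Reduce coefficients mod 16: 11·t ≡ 9 (mod 16).
    The inverse of 11 mod 16 is 3 (since 11·3 = 33 = 2·16 + 1), so t ≡ 3·9 = 27 ≡ 11 (mod 16).
    Then x = 34 + 1547·11 = 17051, valid modulo lcm(1547, 16) = 24752: x ≡ 17051 (mod 24752).
Verify against each original: 17051 mod 13 = 8, 17051 mod 7 = 6, 17051 mod 17 = 0, 17051 mod 16 = 11.

x ≡ 17051 (mod 24752).


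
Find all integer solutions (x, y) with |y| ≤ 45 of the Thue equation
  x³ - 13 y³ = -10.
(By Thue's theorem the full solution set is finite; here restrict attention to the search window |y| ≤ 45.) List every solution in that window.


The equation is x³ - 13y³ = -10. For fixed y, x³ = 13·y³ − 10, so a solution requires the RHS to be a perfect cube.
Strategy: iterate y from -45 to 45, compute RHS = 13·y³ − 10, and check whether it is a (positive or negative) perfect cube.
Check small values of y:
  y = 0: RHS = -10 is not a perfect cube.
  y = 1: RHS = 3 is not a perfect cube.
  y = -1: RHS = -23 is not a perfect cube.
  y = 2: RHS = 94 is not a perfect cube.
  y = -2: RHS = -114 is not a perfect cube.
  y = 3: RHS = 341 is not a perfect cube.
  y = -3: RHS = -361 is not a perfect cube.
Continuing the search up to |y| = 45 finds no solutions either.
No (x, y) in the scanned range satisfies the equation.

No integer solutions with |y| ≤ 45.


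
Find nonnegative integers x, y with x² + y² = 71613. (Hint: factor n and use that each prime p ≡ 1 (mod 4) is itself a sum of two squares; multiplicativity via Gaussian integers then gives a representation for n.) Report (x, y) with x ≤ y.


Step 1: Factor n = 71613 = 3^2 · 73 · 109.
Step 2: Check the mod-4 condition on each prime factor: 3 ≡ 3 (mod 4), exponent 2 (must be even); 73 ≡ 1 (mod 4), exponent 1; 109 ≡ 1 (mod 4), exponent 1.
All primes ≡ 3 (mod 4) appear to even exponent (or don't appear), so by the two-squares theorem n IS expressible as a sum of two squares.
Step 3: Build a representation. Group n = k² · m with k = 3 and m = 73 · 109 = 7957 (a product of primes ≡ 1 (mod 4)); a representation of m scales to one of n via (k·x)² + (k·y)² = k²(x² + y²). Each prime p ≡ 1 (mod 4) is itself a sum of two squares; find a² by testing p − a² for a perfect square:
  73: 73 − 1² = 72, 73 − 2² = 69, 73 − 3² = 64 = 8² ⇒ 73 = 3² + 8².
  109: 109 − 1² = 108, 109 − 2² = 105, 109 − 3² = 100 = 10² ⇒ 109 = 3² + 10².
  Combine using the Brahmagupta–Fibonacci identity (a² + b²)(c² + d²) = (ac − bd)² + (ad + bc)² = (ac + bd)² + (ad − bc)²:
  73 · 109 = 7957: from (3² + 8²)(3² + 10²), take (3·3 − 8·10, 3·10 + 8·3) = (9 − 80, 30 + 24) = (-71, 54); dropping signs (only squares matter) gives (71, 54); check 71² + 54² = 5041 + 2916 = 7957 ✓.
  Scale by k = 3: (3·71, 3·54) = (213, 162).
Step 4: Order so x ≤ y and verify: 162² + 213² = 26244 + 45369 = 71613 = n. ✓

n = 71613 = 162² + 213² (one valid representation with x ≤ y).


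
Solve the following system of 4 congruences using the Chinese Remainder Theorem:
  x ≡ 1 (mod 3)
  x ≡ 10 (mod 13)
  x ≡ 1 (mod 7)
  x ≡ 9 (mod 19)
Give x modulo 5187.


Product of moduli M = 3 · 13 · 7 · 19 = 5187.
Merge one congruence at a time:
  Start: x ≡ 1 (mod 3).
  Combine with x ≡ 10 (mod 13); new modulus lcm = 39.
    Write x = 1 + 3·t and substitute into x ≡ 10 (mod 13): 3·t ≡ 10 − 1 = 9 (mod 13).
    The inverse of 3 mod 13 is 9 (since 3·9 = 27 = 2·13 + 1), so t ≡ 9·9 = 81 ≡ 3 (mod 13).
    Then x = 1 + 3·3 = 10, valid modulo lcm(3, 13) = 39: x ≡ 10 (mod 39).
  Combine with x ≡ 1 (mod 7); new modulus lcm = 273.
    Write x = 10 + 39·t and substitute into x ≡ 1 (mod 7): 39·t ≡ 1 − 10 = -9 (mod 7).
    Reduce coefficients mod 7: 4·t ≡ 5 (mod 7).
    The inverse of 4 mod 7 is 2 (since 4·2 = 8 = 1·7 + 1), so t ≡ 2·5 = 10 ≡ 3 (mod 7).
    Then x = 10 + 39·3 = 127, valid modulo lcm(39, 7) = 273: x ≡ 127 (mod 273).
  Combine with x ≡ 9 (mod 19); new modulus lcm = 5187.
    Write x = 127 + 273·t and substitute into x ≡ 9 (mod 19): 273·t ≡ 9 − 127 = -118 (mod 19).
    Reduce coefficients mod 19: 7·t ≡ 15 (mod 19).
    The inverse of 7 mod 19 is 11 (since 7·11 = 77 = 4·19 + 1), so t ≡ 11·15 = 165 ≡ 13 (mod 19).
    Then x = 127 + 273·13 = 3676, valid modulo lcm(273, 19) = 5187: x ≡ 3676 (mod 5187).
Verify against each original: 3676 mod 3 = 1, 3676 mod 13 = 10, 3676 mod 7 = 1, 3676 mod 19 = 9.

x ≡ 3676 (mod 5187).


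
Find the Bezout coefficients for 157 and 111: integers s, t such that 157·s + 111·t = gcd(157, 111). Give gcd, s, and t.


Euclidean algorithm on (157, 111) — divide until remainder is 0:
  157 = 1 · 111 + 46
  111 = 2 · 46 + 19
  46 = 2 · 19 + 8
  19 = 2 · 8 + 3
  8 = 2 · 3 + 2
  3 = 1 · 2 + 1
  2 = 2 · 1 + 0
gcd(157, 111) = 1.
Track Bezout coefficients alongside the remainders: start with r₀ = 157 = a·1 + b·0 (s = 1, t = 0) and r₁ = 111 = a·0 + b·1 (s = 0, t = 1); each new remainder r_{k+1} = r_{k-1} − q_k·r_k inherits s_{k+1} = s_{k-1} − q_k·s_k, t_{k+1} = t_{k-1} − q_k·t_k, so r_k = a·s_k + b·t_k at every step:
  q = 1: r = 46, s = 1 − 1·0 = 1, t = 0 − 1·1 = -1  (check: 157·1 + 111·(-1) = 46)
  q = 2: r = 19, s = 0 − 2·1 = -2, t = 1 − 2·(-1) = 3  (check: 157·(-2) + 111·3 = 19)
  q = 2: r = 8, s = 1 − 2·(-2) = 5, t = -1 − 2·3 = -7  (check: 157·5 + 111·(-7) = 8)
  q = 2: r = 3, s = -2 − 2·5 = -12, t = 3 − 2·(-7) = 17  (check: 157·(-12) + 111·17 = 3)
  q = 2: r = 2, s = 5 − 2·(-12) = 29, t = -7 − 2·17 = -41  (check: 157·29 + 111·(-41) = 2)
  q = 1: r = 1, s = -12 − 1·29 = -41, t = 17 − 1·(-41) = 58  (check: 157·(-41) + 111·58 = 1)
The row with r = 1 (the gcd) gives the Bezout coefficients s = -41, t = 58.
Result: 157 · (-41) + 111 · (58) = 1.

gcd(157, 111) = 1; s = -41, t = 58 (check: 157·(-41) + 111·58 = 1).


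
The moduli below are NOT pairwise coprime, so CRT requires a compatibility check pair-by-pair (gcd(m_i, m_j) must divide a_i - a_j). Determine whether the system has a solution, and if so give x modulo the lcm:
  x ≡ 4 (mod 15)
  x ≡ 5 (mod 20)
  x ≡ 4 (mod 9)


Moduli 15, 20, 9 are not pairwise coprime, so CRT works modulo lcm(m_i) when all pairwise compatibility conditions hold.
Pairwise compatibility: gcd(m_i, m_j) must divide a_i - a_j for every pair.
Merge one congruence at a time:
  Start: x ≡ 4 (mod 15).
  Combine with x ≡ 5 (mod 20): gcd(15, 20) = 5, and 5 - 4 = 1 is NOT divisible by 5.
    ⇒ system is inconsistent (no integer solution).

No solution (the system is inconsistent).


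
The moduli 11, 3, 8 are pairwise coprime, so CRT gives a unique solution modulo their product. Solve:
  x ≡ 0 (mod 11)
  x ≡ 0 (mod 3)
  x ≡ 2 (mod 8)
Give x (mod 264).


Moduli 11, 3, 8 are pairwise coprime; by CRT there is a unique solution modulo M = 11 · 3 · 8 = 264.
Solve pairwise, accumulating the modulus:
  Start with x ≡ 0 (mod 11).
  Combine with x ≡ 0 (mod 3): since gcd(11, 3) = 1, we get a unique residue mod 33.
    Write x = 0 + 11·t and substitute into x ≡ 0 (mod 3): 11·t ≡ 0 − 0 = 0 (mod 3).
    Reduce coefficients mod 3: 2·t ≡ 0 (mod 3).
    The inverse of 2 mod 3 is 2 (since 2·2 = 4 = 1·3 + 1), so t ≡ 2·0 = 0 ≡ 0 (mod 3).
    Then x = 0 + 11·0 = 0, valid modulo lcm(11, 3) = 33: x ≡ 0 (mod 33).
  Combine with x ≡ 2 (mod 8): since gcd(33, 8) = 1, we get a unique residue mod 264.
    Write x = 0 + 33·t and substitute into x ≡ 2 (mod 8): 33·t ≡ 2 − 0 = 2 (mod 8).
    Reduce coefficients mod 8: 1·t ≡ 2 (mod 8).
    So t ≡ 2 (mod 8).
    Then x = 0 + 33·2 = 66, valid modulo lcm(33, 8) = 264: x ≡ 66 (mod 264).
Verify: 66 mod 11 = 0 ✓, 66 mod 3 = 0 ✓, 66 mod 8 = 2 ✓.

x ≡ 66 (mod 264).


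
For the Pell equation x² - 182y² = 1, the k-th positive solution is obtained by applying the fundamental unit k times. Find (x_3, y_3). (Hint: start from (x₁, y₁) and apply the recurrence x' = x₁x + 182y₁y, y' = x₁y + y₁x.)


Step 1: Find the fundamental solution (x₁, y₁) of x² - 182y² = 1.
  Expand √182 as a continued fraction. a₀ = ⌊√182⌋ = 13; iterate m_{k+1} = d_k·a_k − m_k, d_{k+1} = (182 − m_{k+1}²)/d_k, a_{k+1} = ⌊(a₀ + m_{k+1})/d_{k+1}⌋ (starting m₀ = 0, d₀ = 1), with convergents p_k = a_k·p_{k-1} + p_{k-2}, q_k = a_k·q_{k-1} + q_{k-2} (p₋₁ = 1, q₋₁ = 0):
  k = 0: a₀ = 13; p₀/q₀ = 13/1; p₀² − 182·q₀² = 169 − 182 = -13.
  k = 1: m = 13, d = 13, a = ⌊(13 + 13)/13⌋ = 2; p/q = (2·13 + 1)/(2·1 + 0) = 27/2; p² − 182·q² = 729 − 728 = 1.
  The first convergent with p² − 182·q² = 1 gives the fundamental solution (x₁, y₁) = (27, 2).
Step 2: Apply the recurrence (x_{n+1}, y_{n+1}) = (x₁x_n + 182y₁y_n, x₁y_n + y₁x_n) repeatedly.
  From (x_1, y_1) = (27, 2): x_2 = 27·27 + 182·2·2 = 1457; y_2 = 27·2 + 2·27 = 108.
  From (x_2, y_2) = (1457, 108): x_3 = 27·1457 + 182·2·108 = 78651; y_3 = 27·108 + 2·1457 = 5830.
Step 3: Verify x_3² - 182·y_3² = 6185979801 - 6185979800 = 1 (should be 1). ✓

(x_1, y_1) = (27, 2); (x_3, y_3) = (78651, 5830).


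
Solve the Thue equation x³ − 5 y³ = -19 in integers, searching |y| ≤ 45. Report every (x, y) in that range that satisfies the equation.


The equation is x³ - 5y³ = -19. For fixed y, x³ = 5·y³ − 19, so a solution requires the RHS to be a perfect cube.
Strategy: iterate y from -45 to 45, compute RHS = 5·y³ − 19, and check whether it is a (positive or negative) perfect cube.
Check small values of y:
  y = 0: RHS = -19 is not a perfect cube.
  y = 1: RHS = -14 is not a perfect cube.
  y = -1: RHS = -24 is not a perfect cube.
  y = 2: RHS = 21 is not a perfect cube.
  y = -2: RHS = -59 is not a perfect cube.
  y = 3: RHS = 116 is not a perfect cube.
  y = -3: RHS = -154 is not a perfect cube.
Continuing the search up to |y| = 45 finds no solutions either.
No (x, y) in the scanned range satisfies the equation.

No integer solutions with |y| ≤ 45.


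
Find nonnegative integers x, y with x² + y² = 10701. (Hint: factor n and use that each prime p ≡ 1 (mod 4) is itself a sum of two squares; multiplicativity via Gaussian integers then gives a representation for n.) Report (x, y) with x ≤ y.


Step 1: Factor n = 10701 = 3^2 · 29 · 41.
Step 2: Check the mod-4 condition on each prime factor: 3 ≡ 3 (mod 4), exponent 2 (must be even); 29 ≡ 1 (mod 4), exponent 1; 41 ≡ 1 (mod 4), exponent 1.
All primes ≡ 3 (mod 4) appear to even exponent (or don't appear), so by the two-squares theorem n IS expressible as a sum of two squares.
Step 3: Build a representation. Group n = k² · m with k = 3 and m = 29 · 41 = 1189 (a product of primes ≡ 1 (mod 4)); a representation of m scales to one of n via (k·x)² + (k·y)² = k²(x² + y²). Each prime p ≡ 1 (mod 4) is itself a sum of two squares; find a² by testing p − a² for a perfect square:
  29: 29 − 1² = 28, 29 − 2² = 25 = 5² ⇒ 29 = 2² + 5².
  41: 41 − 1² = 40, 41 − 2² = 37, 41 − 3² = 32, 41 − 4² = 25 = 5² ⇒ 41 = 4² + 5².
  Combine using the Brahmagupta–Fibonacci identity (a² + b²)(c² + d²) = (ac − bd)² + (ad + bc)² = (ac + bd)² + (ad − bc)²:
  29 · 41 = 1189: from (2² + 5²)(4² + 5²), take (2·4 − 5·5, 2·5 + 5·4) = (8 − 25, 10 + 20) = (-17, 30); dropping signs (only squares matter) gives (17, 30); check 17² + 30² = 289 + 900 = 1189 ✓.
  Scale by k = 3: (3·17, 3·30) = (51, 90).
Step 4: Order so x ≤ y and verify: 51² + 90² = 2601 + 8100 = 10701 = n. ✓

n = 10701 = 51² + 90² (one valid representation with x ≤ y).


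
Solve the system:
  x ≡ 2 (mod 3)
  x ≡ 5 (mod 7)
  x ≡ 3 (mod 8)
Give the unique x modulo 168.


Moduli 3, 7, 8 are pairwise coprime; by CRT there is a unique solution modulo M = 3 · 7 · 8 = 168.
Solve pairwise, accumulating the modulus:
  Start with x ≡ 2 (mod 3).
  Combine with x ≡ 5 (mod 7): since gcd(3, 7) = 1, we get a unique residue mod 21.
    Write x = 2 + 3·t and substitute into x ≡ 5 (mod 7): 3·t ≡ 5 − 2 = 3 (mod 7).
    The inverse of 3 mod 7 is 5 (since 3·5 = 15 = 2·7 + 1), so t ≡ 5·3 = 15 ≡ 1 (mod 7).
    Then x = 2 + 3·1 = 5, valid modulo lcm(3, 7) = 21: x ≡ 5 (mod 21).
  Combine with x ≡ 3 (mod 8): since gcd(21, 8) = 1, we get a unique residue mod 168.
    Write x = 5 + 21·t and substitute into x ≡ 3 (mod 8): 21·t ≡ 3 − 5 = -2 (mod 8).
    Reduce coefficients mod 8: 5·t ≡ 6 (mod 8).
    The inverse of 5 mod 8 is 5 (since 5·5 = 25 = 3·8 + 1), so t ≡ 5·6 = 30 ≡ 6 (mod 8).
    Then x = 5 + 21·6 = 131, valid modulo lcm(21, 8) = 168: x ≡ 131 (mod 168).
Verify: 131 mod 3 = 2 ✓, 131 mod 7 = 5 ✓, 131 mod 8 = 3 ✓.

x ≡ 131 (mod 168).


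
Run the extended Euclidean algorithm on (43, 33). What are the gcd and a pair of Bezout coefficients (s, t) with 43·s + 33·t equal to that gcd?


Euclidean algorithm on (43, 33) — divide until remainder is 0:
  43 = 1 · 33 + 10
  33 = 3 · 10 + 3
  10 = 3 · 3 + 1
  3 = 3 · 1 + 0
gcd(43, 33) = 1.
Track Bezout coefficients alongside the remainders: start with r₀ = 43 = a·1 + b·0 (s = 1, t = 0) and r₁ = 33 = a·0 + b·1 (s = 0, t = 1); each new remainder r_{k+1} = r_{k-1} − q_k·r_k inherits s_{k+1} = s_{k-1} − q_k·s_k, t_{k+1} = t_{k-1} − q_k·t_k, so r_k = a·s_k + b·t_k at every step:
  q = 1: r = 10, s = 1 − 1·0 = 1, t = 0 − 1·1 = -1  (check: 43·1 + 33·(-1) = 10)
  q = 3: r = 3, s = 0 − 3·1 = -3, t = 1 − 3·(-1) = 4  (check: 43·(-3) + 33·4 = 3)
  q = 3: r = 1, s = 1 − 3·(-3) = 10, t = -1 − 3·4 = -13  (check: 43·10 + 33·(-13) = 1)
The row with r = 1 (the gcd) gives the Bezout coefficients s = 10, t = -13.
Result: 43 · (10) + 33 · (-13) = 1.

gcd(43, 33) = 1; s = 10, t = -13 (check: 43·10 + 33·(-13) = 1).


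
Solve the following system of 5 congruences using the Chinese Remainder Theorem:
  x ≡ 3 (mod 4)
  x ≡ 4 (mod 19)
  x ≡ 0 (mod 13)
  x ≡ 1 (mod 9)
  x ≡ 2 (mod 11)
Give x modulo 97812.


Product of moduli M = 4 · 19 · 13 · 9 · 11 = 97812.
Merge one congruence at a time:
  Start: x ≡ 3 (mod 4).
  Combine with x ≡ 4 (mod 19); new modulus lcm = 76.
    Write x = 3 + 4·t and substitute into x ≡ 4 (mod 19): 4·t ≡ 4 − 3 = 1 (mod 19).
    The inverse of 4 mod 19 is 5 (since 4·5 = 20 = 1·19 + 1), so t ≡ 5·1 = 5 ≡ 5 (mod 19).
    Then x = 3 + 4·5 = 23, valid modulo lcm(4, 19) = 76: x ≡ 23 (mod 76).
  Combine with x ≡ 0 (mod 13); new modulus lcm = 988.
    Write x = 23 + 76·t and substitute into x ≡ 0 (mod 13): 76·t ≡ 0 − 23 = -23 (mod 13).
    Reduce coefficients mod 13: 11·t ≡ 3 (mod 13).
    The inverse of 11 mod 13 is 6 (since 11·6 = 66 = 5·13 + 1), so t ≡ 6·3 = 18 ≡ 5 (mod 13).
    Then x = 23 + 76·5 = 403, valid modulo lcm(76, 13) = 988: x ≡ 403 (mod 988).
  Combine with x ≡ 1 (mod 9); new modulus lcm = 8892.
    Write x = 403 + 988·t and substitute into x ≡ 1 (mod 9): 988·t ≡ 1 − 403 = -402 (mod 9).
    Reduce coefficients mod 9: 7·t ≡ 3 (mod 9).
    The inverse of 7 mod 9 is 4 (since 7·4 = 28 = 3·9 + 1), so t ≡ 4·3 = 12 ≡ 3 (mod 9).
    Then x = 403 + 988·3 = 3367, valid modulo lcm(988, 9) = 8892: x ≡ 3367 (mod 8892).
  Combine with x ≡ 2 (mod 11); new modulus lcm = 97812.
    Write x = 3367 + 8892·t and substitute into x ≡ 2 (mod 11): 8892·t ≡ 2 − 3367 = -3365 (mod 11).
    Reduce coefficients mod 11: 4·t ≡ 1 (mod 11).
    The inverse of 4 mod 11 is 3 (since 4·3 = 12 = 1·11 + 1), so t ≡ 3·1 = 3 ≡ 3 (mod 11).
    Then x = 3367 + 8892·3 = 30043, valid modulo lcm(8892, 11) = 97812: x ≡ 30043 (mod 97812).
Verify against each original: 30043 mod 4 = 3, 30043 mod 19 = 4, 30043 mod 13 = 0, 30043 mod 9 = 1, 30043 mod 11 = 2.

x ≡ 30043 (mod 97812).


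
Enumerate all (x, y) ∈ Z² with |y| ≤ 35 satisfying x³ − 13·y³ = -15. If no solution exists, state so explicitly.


The equation is x³ - 13y³ = -15. For fixed y, x³ = 13·y³ − 15, so a solution requires the RHS to be a perfect cube.
Strategy: iterate y from -35 to 35, compute RHS = 13·y³ − 15, and check whether it is a (positive or negative) perfect cube.
Check small values of y:
  y = 0: RHS = -15 is not a perfect cube.
  y = 1: RHS = -2 is not a perfect cube.
  y = -1: RHS = -28 is not a perfect cube.
  y = 2: RHS = 89 is not a perfect cube.
  y = -2: RHS = -119 is not a perfect cube.
  y = 3: RHS = 336 is not a perfect cube.
  y = -3: RHS = -366 is not a perfect cube.
Continuing the search up to |y| = 35 finds no solutions either.
No (x, y) in the scanned range satisfies the equation.

No integer solutions with |y| ≤ 35.


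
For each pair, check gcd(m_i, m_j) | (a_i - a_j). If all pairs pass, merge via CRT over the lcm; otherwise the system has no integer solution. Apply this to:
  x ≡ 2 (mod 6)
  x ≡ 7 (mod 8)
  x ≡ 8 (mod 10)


Moduli 6, 8, 10 are not pairwise coprime, so CRT works modulo lcm(m_i) when all pairwise compatibility conditions hold.
Pairwise compatibility: gcd(m_i, m_j) must divide a_i - a_j for every pair.
Merge one congruence at a time:
  Start: x ≡ 2 (mod 6).
  Combine with x ≡ 7 (mod 8): gcd(6, 8) = 2, and 7 - 2 = 5 is NOT divisible by 2.
    ⇒ system is inconsistent (no integer solution).

No solution (the system is inconsistent).


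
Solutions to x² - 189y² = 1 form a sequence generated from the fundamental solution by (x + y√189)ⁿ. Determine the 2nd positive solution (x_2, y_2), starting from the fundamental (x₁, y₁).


Step 1: Find the fundamental solution (x₁, y₁) of x² - 189y² = 1.
  Expand √189 as a continued fraction. a₀ = ⌊√189⌋ = 13; iterate m_{k+1} = d_k·a_k − m_k, d_{k+1} = (189 − m_{k+1}²)/d_k, a_{k+1} = ⌊(a₀ + m_{k+1})/d_{k+1}⌋ (starting m₀ = 0, d₀ = 1), with convergents p_k = a_k·p_{k-1} + p_{k-2}, q_k = a_k·q_{k-1} + q_{k-2} (p₋₁ = 1, q₋₁ = 0):
  k = 0: a₀ = 13; p₀/q₀ = 13/1; p₀² − 189·q₀² = 169 − 189 = -20.
  k = 1: m = 13, d = 20, a = ⌊(13 + 13)/20⌋ = 1; p/q = (1·13 + 1)/(1·1 + 0) = 14/1; p² − 189·q² = 196 − 189 = 7.
  k = 2: m = 7, d = 7, a = ⌊(13 + 7)/7⌋ = 2; p/q = (2·14 + 13)/(2·1 + 1) = 41/3; p² − 189·q² = 1681 − 1701 = -20.
  k = 3: m = 7, d = 20, a = ⌊(13 + 7)/20⌋ = 1; p/q = (1·41 + 14)/(1·3 + 1) = 55/4; p² − 189·q² = 3025 − 3024 = 1.
  The first convergent with p² − 189·q² = 1 gives the fundamental solution (x₁, y₁) = (55, 4).
Step 2: Apply the recurrence (x_{n+1}, y_{n+1}) = (x₁x_n + 189y₁y_n, x₁y_n + y₁x_n) repeatedly.
  From (x_1, y_1) = (55, 4): x_2 = 55·55 + 189·4·4 = 6049; y_2 = 55·4 + 4·55 = 440.
Step 3: Verify x_2² - 189·y_2² = 36590401 - 36590400 = 1 (should be 1). ✓

(x_1, y_1) = (55, 4); (x_2, y_2) = (6049, 440).


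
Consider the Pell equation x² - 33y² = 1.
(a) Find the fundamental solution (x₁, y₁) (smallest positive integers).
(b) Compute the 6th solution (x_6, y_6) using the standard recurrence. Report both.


Step 1: Find the fundamental solution (x₁, y₁) of x² - 33y² = 1.
  Expand √33 as a continued fraction. a₀ = ⌊√33⌋ = 5; iterate m_{k+1} = d_k·a_k − m_k, d_{k+1} = (33 − m_{k+1}²)/d_k, a_{k+1} = ⌊(a₀ + m_{k+1})/d_{k+1}⌋ (starting m₀ = 0, d₀ = 1), with convergents p_k = a_k·p_{k-1} + p_{k-2}, q_k = a_k·q_{k-1} + q_{k-2} (p₋₁ = 1, q₋₁ = 0):
  k = 0: a₀ = 5; p₀/q₀ = 5/1; p₀² − 33·q₀² = 25 − 33 = -8.
  k = 1: m = 5, d = 8, a = ⌊(5 + 5)/8⌋ = 1; p/q = (1·5 + 1)/(1·1 + 0) = 6/1; p² − 33·q² = 36 − 33 = 3.
  k = 2: m = 3, d = 3, a = ⌊(5 + 3)/3⌋ = 2; p/q = (2·6 + 5)/(2·1 + 1) = 17/3; p² − 33·q² = 289 − 297 = -8.
  k = 3: m = 3, d = 8, a = ⌊(5 + 3)/8⌋ = 1; p/q = (1·17 + 6)/(1·3 + 1) = 23/4; p² − 33·q² = 529 − 528 = 1.
  The first convergent with p² − 33·q² = 1 gives the fundamental solution (x₁, y₁) = (23, 4).
Step 2: Apply the recurrence (x_{n+1}, y_{n+1}) = (x₁x_n + 33y₁y_n, x₁y_n + y₁x_n) repeatedly.
  From (x_1, y_1) = (23, 4): x_2 = 23·23 + 33·4·4 = 1057; y_2 = 23·4 + 4·23 = 184.
  From (x_2, y_2) = (1057, 184): x_3 = 23·1057 + 33·4·184 = 48599; y_3 = 23·184 + 4·1057 = 8460.
  From (x_3, y_3) = (48599, 8460): x_4 = 23·48599 + 33·4·8460 = 2234497; y_4 = 23·8460 + 4·48599 = 388976.
  From (x_4, y_4) = (2234497, 388976): x_5 = 23·2234497 + 33·4·388976 = 102738263; y_5 = 23·388976 + 4·2234497 = 17884436.
  From (x_5, y_5) = (102738263, 17884436): x_6 = 23·102738263 + 33·4·17884436 = 4723725601; y_6 = 23·17884436 + 4·102738263 = 822295080.
Step 3: Verify x_6² - 33·y_6² = 22313583553542811201 - 22313583553542811200 = 1 (should be 1). ✓

(x_1, y_1) = (23, 4); (x_6, y_6) = (4723725601, 822295080).


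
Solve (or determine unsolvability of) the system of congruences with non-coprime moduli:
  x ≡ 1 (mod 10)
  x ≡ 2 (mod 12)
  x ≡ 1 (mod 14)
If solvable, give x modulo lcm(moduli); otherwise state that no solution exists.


Moduli 10, 12, 14 are not pairwise coprime, so CRT works modulo lcm(m_i) when all pairwise compatibility conditions hold.
Pairwise compatibility: gcd(m_i, m_j) must divide a_i - a_j for every pair.
Merge one congruence at a time:
  Start: x ≡ 1 (mod 10).
  Combine with x ≡ 2 (mod 12): gcd(10, 12) = 2, and 2 - 1 = 1 is NOT divisible by 2.
    ⇒ system is inconsistent (no integer solution).

No solution (the system is inconsistent).


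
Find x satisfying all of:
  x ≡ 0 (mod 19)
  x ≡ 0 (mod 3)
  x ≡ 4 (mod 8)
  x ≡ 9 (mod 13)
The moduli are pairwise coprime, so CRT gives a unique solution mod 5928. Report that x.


Product of moduli M = 19 · 3 · 8 · 13 = 5928.
Merge one congruence at a time:
  Start: x ≡ 0 (mod 19).
  Combine with x ≡ 0 (mod 3); new modulus lcm = 57.
    Write x = 0 + 19·t and substitute into x ≡ 0 (mod 3): 19·t ≡ 0 − 0 = 0 (mod 3).
    Reduce coefficients mod 3: 1·t ≡ 0 (mod 3).
    So t ≡ 0 (mod 3).
    Then x = 0 + 19·0 = 0, valid modulo lcm(19, 3) = 57: x ≡ 0 (mod 57).
  Combine with x ≡ 4 (mod 8); new modulus lcm = 456.
    Write x = 0 + 57·t and substitute into x ≡ 4 (mod 8): 57·t ≡ 4 − 0 = 4 (mod 8).
    Reduce coefficients mod 8: 1·t ≡ 4 (mod 8).
    So t ≡ 4 (mod 8).
    Then x = 0 + 57·4 = 228, valid modulo lcm(57, 8) = 456: x ≡ 228 (mod 456).
  Combine with x ≡ 9 (mod 13); new modulus lcm = 5928.
    Write x = 228 + 456·t and substitute into x ≡ 9 (mod 13): 456·t ≡ 9 − 228 = -219 (mod 13).
    Reduce coefficients mod 13: 1·t ≡ 2 (mod 13).
    So t ≡ 2 (mod 13).
    Then x = 228 + 456·2 = 1140, valid modulo lcm(456, 13) = 5928: x ≡ 1140 (mod 5928).
Verify against each original: 1140 mod 19 = 0, 1140 mod 3 = 0, 1140 mod 8 = 4, 1140 mod 13 = 9.

x ≡ 1140 (mod 5928).


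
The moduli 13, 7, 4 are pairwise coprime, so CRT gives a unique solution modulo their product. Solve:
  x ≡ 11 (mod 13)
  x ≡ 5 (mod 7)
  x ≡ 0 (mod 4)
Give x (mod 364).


Moduli 13, 7, 4 are pairwise coprime; by CRT there is a unique solution modulo M = 13 · 7 · 4 = 364.
Solve pairwise, accumulating the modulus:
  Start with x ≡ 11 (mod 13).
  Combine with x ≡ 5 (mod 7): since gcd(13, 7) = 1, we get a unique residue mod 91.
    Write x = 11 + 13·t and substitute into x ≡ 5 (mod 7): 13·t ≡ 5 − 11 = -6 (mod 7).
    Reduce coefficients mod 7: 6·t ≡ 1 (mod 7).
    The inverse of 6 mod 7 is 6 (since 6·6 = 36 = 5·7 + 1), so t ≡ 6·1 = 6 ≡ 6 (mod 7).
    Then x = 11 + 13·6 = 89, valid modulo lcm(13, 7) = 91: x ≡ 89 (mod 91).
  Combine with x ≡ 0 (mod 4): since gcd(91, 4) = 1, we get a unique residue mod 364.
    Write x = 89 + 91·t and substitute into x ≡ 0 (mod 4): 91·t ≡ 0 − 89 = -89 (mod 4).
    Reduce coefficients mod 4: 3·t ≡ 3 (mod 4).
    The inverse of 3 mod 4 is 3 (since 3·3 = 9 = 2·4 + 1), so t ≡ 3·3 = 9 ≡ 1 (mod 4).
    Then x = 89 + 91·1 = 180, valid modulo lcm(91, 4) = 364: x ≡ 180 (mod 364).
Verify: 180 mod 13 = 11 ✓, 180 mod 7 = 5 ✓, 180 mod 4 = 0 ✓.

x ≡ 180 (mod 364).
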